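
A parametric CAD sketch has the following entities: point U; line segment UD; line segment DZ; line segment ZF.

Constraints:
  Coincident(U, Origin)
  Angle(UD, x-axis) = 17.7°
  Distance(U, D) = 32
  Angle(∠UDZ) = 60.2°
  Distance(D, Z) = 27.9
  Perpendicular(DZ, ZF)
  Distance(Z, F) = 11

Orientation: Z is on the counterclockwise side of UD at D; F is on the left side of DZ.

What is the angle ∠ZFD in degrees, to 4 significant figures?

68.48°

U is at the origin; UD runs at 17.7° with length 32.0, so D = 32.0·(cos 17.7°, sin 17.7°) = (30.49, 9.729). ∠UDZ = 60.2°, so DZ runs at 17.7° + (180° − 60.2°) = 137.5° from the x-axis; with |DZ| = 27.9, Z = D + 27.9·(cos 137.5°, sin 137.5°) = (9.915, 28.58). DZ is perpendicular to ZF; with |ZF| = 11.0 on the left of DZ, F = Z + 11.0·(-0.6756, -0.7373) = (2.484, 20.47). Then cos ∠ZFD = FZ·FD / (|FZ||FD|), giving 68.48°.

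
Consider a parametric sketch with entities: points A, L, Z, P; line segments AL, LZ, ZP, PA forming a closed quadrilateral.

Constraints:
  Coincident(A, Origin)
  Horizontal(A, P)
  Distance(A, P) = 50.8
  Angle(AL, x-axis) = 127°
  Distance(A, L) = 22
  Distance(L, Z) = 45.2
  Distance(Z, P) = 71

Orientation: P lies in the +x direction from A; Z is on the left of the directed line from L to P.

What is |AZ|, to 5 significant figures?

57.773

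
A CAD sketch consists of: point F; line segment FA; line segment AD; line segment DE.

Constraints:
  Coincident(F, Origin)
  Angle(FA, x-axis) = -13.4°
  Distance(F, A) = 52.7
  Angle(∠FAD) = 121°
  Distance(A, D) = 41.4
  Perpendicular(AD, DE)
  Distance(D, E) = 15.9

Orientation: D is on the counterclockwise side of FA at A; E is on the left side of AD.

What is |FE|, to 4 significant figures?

74.53

F is at the origin; FA runs at -13.4° with length 52.7, so A = 52.7·(cos -13.4°, sin -13.4°) = (51.27, -12.21). ∠FAD = 121.0°, so AD runs at -13.4° + (180° − 121.0°) = 45.60° from the x-axis; with |AD| = 41.4, D = A + 41.4·(cos 45.60°, sin 45.60°) = (80.23, 17.37). AD is perpendicular to DE; with |DE| = 15.9 on the left of AD, E = D + 15.9·(-0.7145, 0.6997) = (68.87, 28.49). Then |FE| = |E − F| = 74.53.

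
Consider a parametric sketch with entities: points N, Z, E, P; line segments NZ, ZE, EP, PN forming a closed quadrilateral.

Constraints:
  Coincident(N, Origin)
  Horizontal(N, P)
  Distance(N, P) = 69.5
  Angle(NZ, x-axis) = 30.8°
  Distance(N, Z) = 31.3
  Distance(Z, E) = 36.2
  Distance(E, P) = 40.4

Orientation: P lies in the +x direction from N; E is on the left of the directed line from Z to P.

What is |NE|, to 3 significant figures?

67.4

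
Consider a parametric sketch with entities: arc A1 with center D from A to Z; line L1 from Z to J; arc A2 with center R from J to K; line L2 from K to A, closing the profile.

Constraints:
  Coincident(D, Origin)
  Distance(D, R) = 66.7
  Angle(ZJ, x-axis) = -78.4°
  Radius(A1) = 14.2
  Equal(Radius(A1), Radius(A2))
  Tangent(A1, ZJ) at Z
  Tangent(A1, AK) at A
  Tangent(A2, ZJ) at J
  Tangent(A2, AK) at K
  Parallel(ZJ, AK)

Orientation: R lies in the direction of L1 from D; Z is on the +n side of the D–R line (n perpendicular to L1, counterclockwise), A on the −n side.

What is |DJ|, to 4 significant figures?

68.19

Tangency of A1 to both parallel lines with radius 14.2 puts Z and A at D ± 14.2·n: Z = (13.91, 2.855), A = (-13.91, -2.855). Equal radii place J and K the same way about R: J = R + 14.2·n = (27.32, -62.48), K = R − 14.2·n = (-0.4981, -68.19). Then |DJ| = |J − D| = 68.19.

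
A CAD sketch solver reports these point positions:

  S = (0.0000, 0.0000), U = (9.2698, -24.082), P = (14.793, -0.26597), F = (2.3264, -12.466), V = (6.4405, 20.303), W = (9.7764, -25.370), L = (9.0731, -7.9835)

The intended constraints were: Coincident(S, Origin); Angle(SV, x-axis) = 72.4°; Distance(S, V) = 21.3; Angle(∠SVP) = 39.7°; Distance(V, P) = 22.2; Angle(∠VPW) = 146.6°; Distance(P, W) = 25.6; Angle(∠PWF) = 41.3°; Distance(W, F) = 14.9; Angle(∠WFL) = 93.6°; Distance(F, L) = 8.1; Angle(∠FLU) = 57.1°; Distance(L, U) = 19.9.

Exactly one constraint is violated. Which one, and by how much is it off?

Distance(L, U) = 19.9 — off by 3.80.

S = (0.00, 0.00) ✓; SV at 72.40° ✓; |SV| = 21.30 ✓; ∠SVP = 39.70° ✓; |VP| = 22.20 ✓; ∠VPW = 146.6° ✓; |PW| = 25.60 ✓; ∠PWF = 41.30° ✓; |WF| = 14.90 ✓; ∠WFL = 93.60° ✓; |FL| = 8.100 ✓; ∠FLU = 57.10° ✓; |LU| = 16.10 ✗.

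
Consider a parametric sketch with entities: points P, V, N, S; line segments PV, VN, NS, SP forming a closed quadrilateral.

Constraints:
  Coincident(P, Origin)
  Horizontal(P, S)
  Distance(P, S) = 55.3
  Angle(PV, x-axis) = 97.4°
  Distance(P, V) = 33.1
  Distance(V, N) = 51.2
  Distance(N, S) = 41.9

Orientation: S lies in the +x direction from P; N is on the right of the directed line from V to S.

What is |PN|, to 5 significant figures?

21.341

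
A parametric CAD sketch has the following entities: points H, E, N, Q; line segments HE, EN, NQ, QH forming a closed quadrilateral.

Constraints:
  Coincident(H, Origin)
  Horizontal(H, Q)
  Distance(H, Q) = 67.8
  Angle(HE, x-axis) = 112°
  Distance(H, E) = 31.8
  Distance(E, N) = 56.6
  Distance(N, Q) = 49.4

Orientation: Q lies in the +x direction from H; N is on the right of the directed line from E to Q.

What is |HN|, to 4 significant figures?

26.82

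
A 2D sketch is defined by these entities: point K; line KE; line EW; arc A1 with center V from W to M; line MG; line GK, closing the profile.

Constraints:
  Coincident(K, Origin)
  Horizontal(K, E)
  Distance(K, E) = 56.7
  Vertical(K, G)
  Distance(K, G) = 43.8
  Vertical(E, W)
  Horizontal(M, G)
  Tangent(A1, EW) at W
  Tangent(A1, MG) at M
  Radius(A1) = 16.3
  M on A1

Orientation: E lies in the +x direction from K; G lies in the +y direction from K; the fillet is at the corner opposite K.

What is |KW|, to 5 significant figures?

63.017

The virtual corner opposite K is at (56.700, 43.800). A1 meets EW tangentially, so VW is at right angles to EW and tangency of A1 to MG means the radius VM is perpendicular to MG, with radius 16.3, so the center V sits 16.3 in from both sides at V = (40.400, 27.500). That places the tangent points at W = (56.700, 27.500) on EW and M = (40.400, 43.800) on MG. Then |KW| = |W − K| = 63.017.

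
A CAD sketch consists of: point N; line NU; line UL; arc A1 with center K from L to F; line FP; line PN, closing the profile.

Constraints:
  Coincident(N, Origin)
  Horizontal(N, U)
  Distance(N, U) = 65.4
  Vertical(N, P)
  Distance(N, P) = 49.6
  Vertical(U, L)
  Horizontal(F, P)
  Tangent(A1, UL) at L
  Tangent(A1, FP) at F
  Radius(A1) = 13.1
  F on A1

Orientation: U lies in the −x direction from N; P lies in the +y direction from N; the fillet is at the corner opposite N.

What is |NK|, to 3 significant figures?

63.8

N and P share the same x with |NP| = 49.6 and P on the +y side, so P = (0.00, 49.6). The virtual corner opposite N is at (-65.4, 49.6). Since A1 is tangent to UL there, KL ⟂ UL and since A1 is tangent to FP there, KF ⟂ FP, with radius 13.1, so the center K sits 13.1 in from both sides at K = (-52.3, 36.5). Then |NK| = |K − N| = 63.8.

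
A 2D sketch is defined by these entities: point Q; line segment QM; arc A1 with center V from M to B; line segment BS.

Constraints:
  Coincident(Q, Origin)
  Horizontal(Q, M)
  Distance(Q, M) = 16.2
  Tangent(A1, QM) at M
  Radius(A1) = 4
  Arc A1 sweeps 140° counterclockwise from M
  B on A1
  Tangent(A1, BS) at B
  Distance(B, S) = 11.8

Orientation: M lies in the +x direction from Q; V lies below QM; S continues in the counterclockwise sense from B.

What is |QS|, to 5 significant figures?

26.990

Q is at the origin; Q and M share the same y with |QM| = 16.2 and M on the +x side, so M = (16.200, 0.0000). Tangency of A1 to QM means the radius VM is perpendicular to QM, so V = M + (0, -4) = (16.200, -4.0000). On A1, M sits at bearing 90° from V; a 140° counterclockwise sweep puts B at bearing 230°, so B = V + 4.0·(cos 230°, sin 230°) = (13.629, -7.0642). A1 meets BS tangentially, so VB is at right angles to BS, so BS runs along (−sin 230°, cos 230°); with |BS| = 11.8, S = (22.668, -14.649). Then |QS| = |S − Q| = 26.990.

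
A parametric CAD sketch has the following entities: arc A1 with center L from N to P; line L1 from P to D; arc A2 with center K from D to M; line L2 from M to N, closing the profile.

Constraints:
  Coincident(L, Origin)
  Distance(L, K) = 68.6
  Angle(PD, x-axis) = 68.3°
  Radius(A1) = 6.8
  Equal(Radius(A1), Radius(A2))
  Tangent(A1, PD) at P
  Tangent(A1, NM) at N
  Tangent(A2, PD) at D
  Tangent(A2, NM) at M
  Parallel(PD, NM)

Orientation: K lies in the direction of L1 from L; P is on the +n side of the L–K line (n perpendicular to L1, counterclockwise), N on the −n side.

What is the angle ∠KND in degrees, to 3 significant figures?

5.55°

Tangency of A1 to both parallel lines with radius 6.8 puts P and N at L ± 6.8·n: P = (-6.32, 2.51), N = (6.32, -2.51). Equal radii place D and M the same way about K: D = K + 6.8·n = (19.0, 66.3), M = K − 6.8·n = (31.7, 61.2). Then cos ∠KND = NK·ND / (|NK||ND|), giving 5.55°.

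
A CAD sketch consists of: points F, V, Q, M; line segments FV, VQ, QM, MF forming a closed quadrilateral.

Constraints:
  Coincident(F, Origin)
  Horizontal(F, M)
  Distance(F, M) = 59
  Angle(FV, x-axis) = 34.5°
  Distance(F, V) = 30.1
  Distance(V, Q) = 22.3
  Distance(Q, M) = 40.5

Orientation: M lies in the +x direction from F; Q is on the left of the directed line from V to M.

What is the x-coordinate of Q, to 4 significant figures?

38.29

Checks: |VQ| = 22.30 ✓; |QM| = 40.50 ✓.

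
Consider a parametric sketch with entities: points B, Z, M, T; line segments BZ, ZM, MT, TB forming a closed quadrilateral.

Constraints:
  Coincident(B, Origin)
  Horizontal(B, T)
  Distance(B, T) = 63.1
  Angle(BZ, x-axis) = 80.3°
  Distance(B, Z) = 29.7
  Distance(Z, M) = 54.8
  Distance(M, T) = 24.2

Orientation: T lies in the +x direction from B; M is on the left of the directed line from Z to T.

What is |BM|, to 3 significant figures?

64.2

Checks: |ZM| = 54.80 ✓; |MT| = 24.20 ✓.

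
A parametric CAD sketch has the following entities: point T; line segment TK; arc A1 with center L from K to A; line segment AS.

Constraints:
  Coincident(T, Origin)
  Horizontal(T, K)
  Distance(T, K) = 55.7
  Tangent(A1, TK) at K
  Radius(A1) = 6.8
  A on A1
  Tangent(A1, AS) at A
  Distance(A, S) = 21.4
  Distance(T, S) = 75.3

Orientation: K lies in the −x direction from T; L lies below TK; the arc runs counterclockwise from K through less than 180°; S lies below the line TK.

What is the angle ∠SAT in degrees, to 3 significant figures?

122°

Checks: ∠(LK, KT) = 90.00° ✓; |LK| = 6.800 ✓; |LA| = 6.800 ✓; ∠(LA, AS) = 90.00° ✓; |AS| = 21.40 ✓; |TS| = 75.30 ✓.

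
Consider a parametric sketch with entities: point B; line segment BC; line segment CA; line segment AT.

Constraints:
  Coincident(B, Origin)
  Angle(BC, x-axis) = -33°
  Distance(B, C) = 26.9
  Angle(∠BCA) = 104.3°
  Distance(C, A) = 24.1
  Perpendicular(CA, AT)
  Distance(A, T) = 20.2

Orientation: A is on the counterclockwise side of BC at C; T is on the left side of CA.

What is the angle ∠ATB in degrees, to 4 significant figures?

100.8°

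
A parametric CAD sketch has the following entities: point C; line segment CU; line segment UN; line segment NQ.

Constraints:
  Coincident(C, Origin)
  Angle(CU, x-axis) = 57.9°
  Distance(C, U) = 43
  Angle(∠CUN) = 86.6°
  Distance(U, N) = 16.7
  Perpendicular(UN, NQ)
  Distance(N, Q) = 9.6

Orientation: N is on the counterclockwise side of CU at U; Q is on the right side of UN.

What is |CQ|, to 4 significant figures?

54.40

∠CUN = 86.6°, so UN runs at 57.9° + (180° − 86.6°) = 151.3° from the x-axis; with |UN| = 16.7, N = U + 16.7·(cos 151.3°, sin 151.3°) = (8.202, 44.45). UN is perpendicular to NQ; with |NQ| = 9.6 on the right of UN, Q = N + 9.6·(0.4802, 0.8771) = (12.81, 52.87). Then |CQ| = |Q − C| = 54.40.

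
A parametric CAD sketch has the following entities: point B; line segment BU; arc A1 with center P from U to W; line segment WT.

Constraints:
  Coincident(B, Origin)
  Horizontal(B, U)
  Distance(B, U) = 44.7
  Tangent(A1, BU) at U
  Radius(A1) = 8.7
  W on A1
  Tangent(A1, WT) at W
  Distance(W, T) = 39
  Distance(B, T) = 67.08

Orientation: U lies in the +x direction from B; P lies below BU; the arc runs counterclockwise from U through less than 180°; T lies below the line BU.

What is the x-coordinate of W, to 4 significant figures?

36.29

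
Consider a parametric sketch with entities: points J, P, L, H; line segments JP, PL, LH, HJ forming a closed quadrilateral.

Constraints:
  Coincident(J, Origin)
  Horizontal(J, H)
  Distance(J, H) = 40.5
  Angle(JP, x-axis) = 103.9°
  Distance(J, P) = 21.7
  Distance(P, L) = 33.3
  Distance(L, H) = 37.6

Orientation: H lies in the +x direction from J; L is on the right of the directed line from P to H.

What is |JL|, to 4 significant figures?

11.69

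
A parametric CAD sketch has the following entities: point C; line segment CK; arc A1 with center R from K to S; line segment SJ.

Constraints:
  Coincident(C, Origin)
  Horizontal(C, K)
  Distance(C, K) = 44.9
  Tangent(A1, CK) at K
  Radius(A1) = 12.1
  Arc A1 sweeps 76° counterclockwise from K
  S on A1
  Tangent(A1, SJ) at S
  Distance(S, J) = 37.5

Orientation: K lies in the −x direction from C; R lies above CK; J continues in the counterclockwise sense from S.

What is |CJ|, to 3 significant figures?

51.5

On A1, K sits at bearing -90° from R; a 76° counterclockwise sweep puts S at bearing -14°, so S = R + 12.1·(cos -14°, sin -14°) = (-33.2, 9.17). Since A1 is tangent to SJ there, RS ⟂ SJ, so SJ runs along (−sin -14°, cos -14°); with |SJ| = 37.5, J = (-24.1, 45.6). Then |CJ| = |J − C| = 51.5.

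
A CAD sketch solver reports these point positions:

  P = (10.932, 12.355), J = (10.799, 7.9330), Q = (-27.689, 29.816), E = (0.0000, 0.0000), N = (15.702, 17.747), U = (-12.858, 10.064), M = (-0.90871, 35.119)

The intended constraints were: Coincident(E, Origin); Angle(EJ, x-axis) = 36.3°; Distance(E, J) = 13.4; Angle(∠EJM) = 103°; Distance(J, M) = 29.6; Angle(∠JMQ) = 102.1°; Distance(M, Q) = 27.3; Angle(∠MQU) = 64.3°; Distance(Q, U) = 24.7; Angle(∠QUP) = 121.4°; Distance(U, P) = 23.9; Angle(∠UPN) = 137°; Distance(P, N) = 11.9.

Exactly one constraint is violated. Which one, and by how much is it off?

Distance(P, N) = 11.9 — off by 4.70.

E = (0.00, 0.00) ✓; EJ at 36.30° ✓; |EJ| = 13.40 ✓; ∠EJM = 103.0° ✓; |JM| = 29.60 ✓; ∠JMQ = 102.1° ✓; |MQ| = 27.30 ✓; ∠MQU = 64.30° ✓; |QU| = 24.70 ✓; ∠QUP = 121.4° ✓; |UP| = 23.90 ✓; ∠UPN = 137.0° ✓; |PN| = 7.199 ✗.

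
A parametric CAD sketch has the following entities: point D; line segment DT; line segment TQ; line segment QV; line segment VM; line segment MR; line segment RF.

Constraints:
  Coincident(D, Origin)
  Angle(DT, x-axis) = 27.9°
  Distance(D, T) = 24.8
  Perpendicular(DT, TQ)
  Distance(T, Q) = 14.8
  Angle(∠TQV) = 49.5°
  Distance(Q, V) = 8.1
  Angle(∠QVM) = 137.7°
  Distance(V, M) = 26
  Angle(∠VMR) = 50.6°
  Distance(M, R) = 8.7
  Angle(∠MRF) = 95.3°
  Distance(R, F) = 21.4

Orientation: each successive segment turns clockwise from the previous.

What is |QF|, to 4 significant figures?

13.84

D is at the origin; DT runs at 27.9° with length 24.8, so T = (21.92, 11.60). DT is perpendicular to TQ, so TQ runs at -62.10°; with |TQ| = 14.8, Q = (28.84, -1.475). ∠TQV = 49.5° gives QV at 167.4° from the x-axis; with |QV| = 8.1, V = (20.94, 0.2919). ∠QVM = 137.7° gives VM at 125.1° from the x-axis; with |VM| = 26.0, M = (5.988, 21.56). ∠VMR = 50.6° gives MR at -4.300° from the x-axis; with |MR| = 8.7, R = (14.66, 20.91). ∠MRF = 95.3° gives RF at -89.00° from the x-axis; with |RF| = 21.4, F = (15.04, -0.4853). Then |QF| = |F − Q| = 13.84.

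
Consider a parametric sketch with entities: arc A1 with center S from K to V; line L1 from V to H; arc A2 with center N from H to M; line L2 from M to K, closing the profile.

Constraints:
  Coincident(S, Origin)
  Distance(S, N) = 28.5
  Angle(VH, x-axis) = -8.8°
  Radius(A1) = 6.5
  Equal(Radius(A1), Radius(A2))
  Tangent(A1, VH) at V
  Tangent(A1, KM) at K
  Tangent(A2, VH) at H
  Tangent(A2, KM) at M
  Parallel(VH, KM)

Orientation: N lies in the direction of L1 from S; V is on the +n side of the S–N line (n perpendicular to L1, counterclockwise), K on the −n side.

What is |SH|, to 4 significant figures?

29.23

Tangency of A1 to both parallel lines with radius 6.5 puts V and K at S ± 6.5·n: V = (0.9944, 6.423), K = (-0.9944, -6.423). Equal radii place H and M the same way about N: H = N + 6.5·n = (29.16, 2.063), M = N − 6.5·n = (27.17, -10.78). Then |SH| = |H − S| = 29.23.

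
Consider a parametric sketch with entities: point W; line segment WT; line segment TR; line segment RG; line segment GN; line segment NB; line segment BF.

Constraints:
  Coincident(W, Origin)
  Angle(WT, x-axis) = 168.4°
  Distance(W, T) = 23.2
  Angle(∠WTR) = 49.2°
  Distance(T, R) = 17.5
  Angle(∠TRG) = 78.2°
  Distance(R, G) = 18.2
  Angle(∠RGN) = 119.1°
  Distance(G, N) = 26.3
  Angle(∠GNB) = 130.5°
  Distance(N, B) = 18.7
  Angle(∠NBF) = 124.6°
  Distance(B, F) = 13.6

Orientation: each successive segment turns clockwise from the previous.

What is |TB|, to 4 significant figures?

31.35

∠RGN = 119.1° gives GN at -125.1° from the x-axis; with |GN| = 26.3, N = (-16.06, -22.56). ∠GNB = 130.5° gives NB at -174.6° from the x-axis; with |NB| = 18.7, B = (-34.68, -24.32). Then |TB| = |B − T| = 31.35.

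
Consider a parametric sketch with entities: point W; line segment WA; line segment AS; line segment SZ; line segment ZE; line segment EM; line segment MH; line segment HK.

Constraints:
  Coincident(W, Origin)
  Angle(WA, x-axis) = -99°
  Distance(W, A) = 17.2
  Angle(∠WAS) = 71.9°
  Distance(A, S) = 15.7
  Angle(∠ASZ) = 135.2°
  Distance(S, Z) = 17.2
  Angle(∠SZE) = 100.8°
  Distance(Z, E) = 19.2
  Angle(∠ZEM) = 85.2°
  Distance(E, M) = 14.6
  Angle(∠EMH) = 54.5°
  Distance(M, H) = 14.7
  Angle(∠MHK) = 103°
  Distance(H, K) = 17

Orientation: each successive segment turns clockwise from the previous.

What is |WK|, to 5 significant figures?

26.450

W is at the origin; WA runs at -99.0° with length 17.2, so A = (-2.6907, -16.988). ∠WAS = 71.9° gives AS at 152.90° from the x-axis; with |AS| = 15.7, S = (-16.667, -9.8362). ∠ASZ = 135.2° gives SZ at 108.10° from the x-axis; with |SZ| = 17.2, Z = (-22.011, 6.5127). ∠SZE = 100.8° gives ZE at 28.900° from the x-axis; with |ZE| = 19.2, E = (-5.2017, 15.792). ∠ZEM = 85.2° gives EM at -65.900° from the x-axis; with |EM| = 14.6, M = (0.75990, 2.4643). ∠EMH = 54.5° gives MH at 168.60° from the x-axis; with |MH| = 14.7, H = (-13.650, 5.3699). ∠MHK = 103.0° gives HK at 91.600° from the x-axis; with |HK| = 17.0, K = (-14.125, 22.363). Then |WK| = |K − W| = 26.450.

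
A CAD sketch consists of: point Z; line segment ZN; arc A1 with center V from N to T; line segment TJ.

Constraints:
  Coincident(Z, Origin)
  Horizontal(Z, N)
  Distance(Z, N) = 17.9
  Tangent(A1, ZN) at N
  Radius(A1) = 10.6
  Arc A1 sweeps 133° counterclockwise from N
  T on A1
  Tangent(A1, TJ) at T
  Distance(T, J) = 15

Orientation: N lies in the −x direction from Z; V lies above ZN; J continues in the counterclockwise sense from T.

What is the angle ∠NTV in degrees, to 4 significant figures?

23.50°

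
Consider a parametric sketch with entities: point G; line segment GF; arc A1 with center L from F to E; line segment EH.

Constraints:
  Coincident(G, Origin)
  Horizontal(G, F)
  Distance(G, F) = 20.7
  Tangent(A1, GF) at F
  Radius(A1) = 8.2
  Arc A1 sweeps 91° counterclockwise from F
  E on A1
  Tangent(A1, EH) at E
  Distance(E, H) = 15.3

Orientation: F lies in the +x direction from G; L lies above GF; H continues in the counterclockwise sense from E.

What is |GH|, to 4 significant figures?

37.13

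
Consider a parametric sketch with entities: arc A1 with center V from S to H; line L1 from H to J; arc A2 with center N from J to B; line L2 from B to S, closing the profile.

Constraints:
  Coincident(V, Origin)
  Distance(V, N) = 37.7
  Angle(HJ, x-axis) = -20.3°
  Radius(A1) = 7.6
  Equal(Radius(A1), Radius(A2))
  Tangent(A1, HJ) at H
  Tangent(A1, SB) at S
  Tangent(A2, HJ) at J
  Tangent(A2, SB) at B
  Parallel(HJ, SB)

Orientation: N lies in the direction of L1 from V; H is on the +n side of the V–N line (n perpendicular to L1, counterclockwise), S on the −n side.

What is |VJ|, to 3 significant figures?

38.5

The slot axis is L1's direction at -20.3°, so u = (cos -20.3°, sin -20.3°) = (0.938, -0.347) and n = (−sin -20.3°, cos -20.3°) = (0.347, 0.938). V is at the origin and N lies 37.7 along u from V, so N = 37.7·u = (35.4, -13.1). Tangency of A1 to both parallel lines with radius 7.6 puts H and S at V ± 7.6·n: H = (2.64, 7.13), S = (-2.64, -7.13). Equal radii place J and B the same way about N: J = N + 7.6·n = (38.0, -5.95), B = N − 7.6·n = (32.7, -20.2). Then |VJ| = |J − V| = 38.5.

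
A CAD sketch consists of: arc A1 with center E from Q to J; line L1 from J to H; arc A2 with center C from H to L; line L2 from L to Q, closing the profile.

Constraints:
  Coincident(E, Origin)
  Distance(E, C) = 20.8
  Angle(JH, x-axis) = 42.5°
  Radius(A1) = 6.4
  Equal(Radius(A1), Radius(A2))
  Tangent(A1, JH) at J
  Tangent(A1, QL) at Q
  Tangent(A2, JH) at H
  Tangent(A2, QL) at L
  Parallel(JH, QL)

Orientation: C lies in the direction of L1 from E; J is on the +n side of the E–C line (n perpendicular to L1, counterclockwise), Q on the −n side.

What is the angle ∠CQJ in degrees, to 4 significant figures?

72.90°

The slot axis is L1's direction at 42.5°, so u = (cos 42.5°, sin 42.5°) = (0.7373, 0.6756) and n = (−sin 42.5°, cos 42.5°) = (-0.6756, 0.7373). E is at the origin and C lies 20.8 along u from E, so C = 20.8·u = (15.34, 14.05). Tangency of A1 to both parallel lines with radius 6.4 puts J and Q at E ± 6.4·n: J = (-4.324, 4.719), Q = (4.324, -4.719). Then cos ∠CQJ = QC·QJ / (|QC||QJ|), giving 72.90°.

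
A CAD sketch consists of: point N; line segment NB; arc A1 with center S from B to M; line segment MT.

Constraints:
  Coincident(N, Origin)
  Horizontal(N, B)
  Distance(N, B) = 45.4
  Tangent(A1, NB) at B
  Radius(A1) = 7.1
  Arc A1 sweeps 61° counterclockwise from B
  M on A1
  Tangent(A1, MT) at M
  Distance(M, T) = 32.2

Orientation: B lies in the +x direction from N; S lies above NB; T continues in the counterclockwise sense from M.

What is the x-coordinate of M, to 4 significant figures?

51.61

N is at the origin; NB is horizontal with |NB| = 45.4 and B on the +x side, so B = (45.40, 0.000). Since A1 is tangent to NB there, SB ⟂ NB, so S = B + (0, 7.1) = (45.40, 7.100). On A1, B sits at bearing -90° from S; a 61° counterclockwise sweep puts M at bearing -29°, so M = S + 7.1·(cos -29°, sin -29°) = (51.61, 3.658). So M.x = 51.61.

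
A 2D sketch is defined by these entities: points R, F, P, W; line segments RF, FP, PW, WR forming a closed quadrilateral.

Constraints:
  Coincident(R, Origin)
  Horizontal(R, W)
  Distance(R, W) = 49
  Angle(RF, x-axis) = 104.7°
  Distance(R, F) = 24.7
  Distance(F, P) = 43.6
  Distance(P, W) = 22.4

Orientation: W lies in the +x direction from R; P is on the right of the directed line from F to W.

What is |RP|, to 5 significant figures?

27.348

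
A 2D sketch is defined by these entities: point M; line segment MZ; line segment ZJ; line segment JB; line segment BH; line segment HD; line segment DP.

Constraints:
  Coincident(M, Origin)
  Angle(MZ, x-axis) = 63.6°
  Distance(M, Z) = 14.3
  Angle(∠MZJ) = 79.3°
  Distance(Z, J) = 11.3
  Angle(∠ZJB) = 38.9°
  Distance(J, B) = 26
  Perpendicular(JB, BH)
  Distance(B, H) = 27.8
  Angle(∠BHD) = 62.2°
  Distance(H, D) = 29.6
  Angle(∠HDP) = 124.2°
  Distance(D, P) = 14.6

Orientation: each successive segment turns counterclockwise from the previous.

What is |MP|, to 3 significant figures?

18.1

M is at the origin; MZ runs at 63.6° with length 14.3, so Z = (6.36, 12.8). ∠MZJ = 79.3° gives ZJ at 164° from the x-axis; with |ZJ| = 11.3, J = (-4.52, 15.9). ∠ZJB = 38.9° gives JB at -54.6° from the x-axis; with |JB| = 26.0, B = (10.5, -5.33). JB ⟂ BH, so BH runs at 35.4°; with |BH| = 27.8, H = (33.2, 10.8). ∠BHD = 62.2° gives HD at 153° from the x-axis; with |HD| = 29.6, D = (6.78, 24.1). ∠HDP = 124.2° gives DP at -151° from the x-axis; with |DP| = 14.6, P = (-5.99, 17.0). Then |MP| = |P − M| = 18.1.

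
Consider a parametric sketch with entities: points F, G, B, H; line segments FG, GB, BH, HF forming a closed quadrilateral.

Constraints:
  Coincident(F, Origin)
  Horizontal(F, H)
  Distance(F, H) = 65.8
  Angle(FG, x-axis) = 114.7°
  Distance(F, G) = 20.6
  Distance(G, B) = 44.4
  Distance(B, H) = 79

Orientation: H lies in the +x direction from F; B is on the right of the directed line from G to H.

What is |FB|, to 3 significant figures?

27.2

F is at the origin; F and H share the same y with |FH| = 65.8 and H in +x, so H = (65.8, 0). FG runs at 114.7° with |FG| = 20.6, so G = (-8.61, 18.7). B is determined by |GB| = 44.4 and |BH| = 79.0 together: it lies at the intersection of circle(G, 44.4) and circle(H, 79.0). With |GH| = 76.7, the foot of the radical line on GH is 10.5 from G and the perpendicular offset is √(44.4² − 10.5²) = 43.1. Taking the right-of-GH solution: B = (-8.91, -25.7).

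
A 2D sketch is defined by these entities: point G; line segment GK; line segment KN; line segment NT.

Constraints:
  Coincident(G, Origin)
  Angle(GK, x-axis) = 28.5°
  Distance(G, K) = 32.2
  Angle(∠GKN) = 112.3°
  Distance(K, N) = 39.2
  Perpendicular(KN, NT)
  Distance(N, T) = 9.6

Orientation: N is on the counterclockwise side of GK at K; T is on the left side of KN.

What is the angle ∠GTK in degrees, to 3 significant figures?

35.2°

∠GKN = 112.3°, so KN runs at 28.5° + (180° − 112.3°) = 96.2° from the x-axis; with |KN| = 39.2, N = K + 39.2·(cos 96.2°, sin 96.2°) = (24.1, 54.3). KN is perpendicular to NT; with |NT| = 9.6 on the left of KN, T = N + 9.6·(-0.994, -0.108) = (14.5, 53.3). Then cos ∠GTK = TG·TK / (|TG||TK|), giving 35.2°.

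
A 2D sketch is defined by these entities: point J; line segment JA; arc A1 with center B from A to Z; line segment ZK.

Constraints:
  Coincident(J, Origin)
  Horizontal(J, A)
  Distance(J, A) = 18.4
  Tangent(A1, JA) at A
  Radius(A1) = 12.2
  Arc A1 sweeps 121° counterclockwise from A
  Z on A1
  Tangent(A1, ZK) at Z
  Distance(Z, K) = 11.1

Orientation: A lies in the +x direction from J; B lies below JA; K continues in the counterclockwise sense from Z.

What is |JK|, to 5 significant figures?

31.152

On A1, A sits at bearing 90° from B; a 121° counterclockwise sweep puts Z at bearing 211°, so Z = B + 12.2·(cos 211°, sin 211°) = (7.9426, -18.483). A1 meets ZK tangentially, so BZ is at right angles to ZK, so ZK runs along (−sin 211°, cos 211°); with |ZK| = 11.1, K = (13.659, -27.998). Then |JK| = |K − J| = 31.152.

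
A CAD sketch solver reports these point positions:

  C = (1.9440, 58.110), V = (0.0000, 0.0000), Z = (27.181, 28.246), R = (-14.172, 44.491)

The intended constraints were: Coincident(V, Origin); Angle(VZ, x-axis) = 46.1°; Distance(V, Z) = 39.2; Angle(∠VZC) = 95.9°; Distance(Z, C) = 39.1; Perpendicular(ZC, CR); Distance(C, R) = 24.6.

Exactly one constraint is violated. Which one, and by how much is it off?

Distance(C, R) = 24.6 — off by 3.50.

V = (0.00, 0.00) ✓; VZ at 46.10° ✓; |VZ| = 39.20 ✓; ∠VZC = 95.90° ✓; |ZC| = 39.10 ✓; ∠(ZC, CR) = 90.00° ✓; |CR| = 21.10 ✗.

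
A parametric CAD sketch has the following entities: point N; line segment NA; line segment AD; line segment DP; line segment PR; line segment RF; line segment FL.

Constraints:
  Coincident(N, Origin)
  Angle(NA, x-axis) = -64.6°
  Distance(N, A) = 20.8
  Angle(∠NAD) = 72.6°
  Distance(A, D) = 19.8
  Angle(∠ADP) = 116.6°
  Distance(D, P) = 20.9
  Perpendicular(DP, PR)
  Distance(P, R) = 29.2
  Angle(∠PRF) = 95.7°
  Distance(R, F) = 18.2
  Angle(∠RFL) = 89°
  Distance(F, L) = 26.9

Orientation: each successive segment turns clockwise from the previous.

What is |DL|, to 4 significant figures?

4.239

N is at the origin; NA runs at -64.6° with length 20.8, so A = (8.922, -18.79). ∠NAD = 72.6° gives AD at -172.0° from the x-axis; with |AD| = 19.8, D = (-10.69, -21.55). ∠ADP = 116.6° gives DP at 124.6° from the x-axis; with |DP| = 20.9, P = (-22.55, -4.341). DP is perpendicular to PR, so PR runs at 34.60°; with |PR| = 29.2, R = (1.482, 12.24). ∠PRF = 95.7° gives RF at -49.70° from the x-axis; with |RF| = 18.2, F = (13.25, -1.641). ∠RFL = 89.0° gives FL at -140.7° from the x-axis; with |FL| = 26.9, L = (-7.563, -18.68). Then |DL| = |L − D| = 4.239.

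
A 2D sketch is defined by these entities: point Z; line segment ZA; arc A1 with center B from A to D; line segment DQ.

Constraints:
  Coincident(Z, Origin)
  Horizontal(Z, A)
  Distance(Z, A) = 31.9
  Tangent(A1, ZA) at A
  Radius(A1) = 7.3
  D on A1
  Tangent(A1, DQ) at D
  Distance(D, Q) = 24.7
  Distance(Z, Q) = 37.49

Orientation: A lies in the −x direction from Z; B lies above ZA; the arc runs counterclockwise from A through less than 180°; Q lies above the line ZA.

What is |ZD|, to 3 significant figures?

25.5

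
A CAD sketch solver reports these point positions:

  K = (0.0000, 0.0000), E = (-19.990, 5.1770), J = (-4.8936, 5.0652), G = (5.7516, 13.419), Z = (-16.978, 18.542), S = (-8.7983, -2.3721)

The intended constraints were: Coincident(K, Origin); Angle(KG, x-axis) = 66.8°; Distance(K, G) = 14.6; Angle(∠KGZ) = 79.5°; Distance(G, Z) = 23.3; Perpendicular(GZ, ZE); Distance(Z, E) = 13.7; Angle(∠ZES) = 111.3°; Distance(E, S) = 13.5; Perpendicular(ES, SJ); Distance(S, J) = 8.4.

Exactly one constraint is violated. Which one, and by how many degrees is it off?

Perpendicular(ES, SJ) — off by 6.30°.

K = (0.00, 0.00) ✓; KG at 66.80° ✓; |KG| = 14.60 ✓; ∠KGZ = 79.50° ✓; |GZ| = 23.30 ✓; ∠(GZ, ZE) = 90.00° ✓; |ZE| = 13.70 ✓; ∠ZES = 111.3° ✓; |ES| = 13.50 ✓; ∠(ES, SJ) = 96.30° ✗; |SJ| = 8.400 ✓.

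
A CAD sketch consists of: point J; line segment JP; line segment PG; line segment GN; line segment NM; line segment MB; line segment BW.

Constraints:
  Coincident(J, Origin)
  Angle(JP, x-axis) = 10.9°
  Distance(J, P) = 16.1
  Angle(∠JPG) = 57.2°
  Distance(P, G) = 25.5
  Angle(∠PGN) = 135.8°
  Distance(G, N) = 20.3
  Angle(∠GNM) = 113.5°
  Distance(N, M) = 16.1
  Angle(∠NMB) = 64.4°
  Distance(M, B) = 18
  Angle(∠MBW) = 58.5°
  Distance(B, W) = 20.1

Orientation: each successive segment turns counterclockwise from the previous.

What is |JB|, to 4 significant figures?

13.47

J is at the origin; JP runs at 10.9° with length 16.1, so P = (15.81, 3.044). ∠JPG = 57.2° gives PG at 133.7° from the x-axis; with |PG| = 25.5, G = (-1.808, 21.48). ∠PGN = 135.8° gives GN at 177.9° from the x-axis; with |GN| = 20.3, N = (-22.09, 22.22). ∠GNM = 113.5° gives NM at -115.6° from the x-axis; with |NM| = 16.1, M = (-29.05, 7.704). ∠NMB = 64.4° gives MB at -2.842e-14° from the x-axis; with |MB| = 18.0, B = (-11.05, 7.704). Then |JB| = |B − J| = 13.47.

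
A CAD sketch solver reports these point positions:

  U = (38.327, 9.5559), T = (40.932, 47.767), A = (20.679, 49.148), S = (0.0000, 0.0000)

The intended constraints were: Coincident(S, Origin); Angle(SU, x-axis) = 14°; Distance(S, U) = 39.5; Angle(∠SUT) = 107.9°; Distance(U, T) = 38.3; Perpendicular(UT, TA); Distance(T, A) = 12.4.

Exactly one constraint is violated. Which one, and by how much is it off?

Distance(T, A) = 12.4 — off by 7.90.

S = (0.00, 0.00) ✓; SU at 14.00° ✓; |SU| = 39.50 ✓; ∠SUT = 107.9° ✓; |UT| = 38.30 ✓; ∠(UT, TA) = 90.00° ✓; |TA| = 20.30 ✗.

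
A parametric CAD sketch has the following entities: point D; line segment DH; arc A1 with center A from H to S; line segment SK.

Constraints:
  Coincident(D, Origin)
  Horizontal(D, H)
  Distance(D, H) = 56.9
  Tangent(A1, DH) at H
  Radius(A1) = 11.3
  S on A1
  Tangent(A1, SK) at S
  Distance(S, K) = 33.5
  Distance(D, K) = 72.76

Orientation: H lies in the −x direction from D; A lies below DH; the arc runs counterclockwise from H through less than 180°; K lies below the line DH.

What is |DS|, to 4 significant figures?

69.19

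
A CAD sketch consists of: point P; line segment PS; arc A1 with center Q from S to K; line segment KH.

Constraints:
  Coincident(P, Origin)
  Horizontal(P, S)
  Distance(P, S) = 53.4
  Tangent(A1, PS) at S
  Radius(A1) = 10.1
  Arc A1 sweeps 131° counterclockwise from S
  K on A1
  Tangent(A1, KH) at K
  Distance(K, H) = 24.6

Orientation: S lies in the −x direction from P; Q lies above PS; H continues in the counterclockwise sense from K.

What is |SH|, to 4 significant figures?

36.31

P is at the origin; P and S share the same y with |PS| = 53.4 and S on the −x side, so S = (-53.40, 0.000). A1 meets PS tangentially, so QS is at right angles to PS, so Q = S + (0, 10.1) = (-53.40, 10.10). On A1, S sits at bearing -90° from Q; a 131° counterclockwise sweep puts K at bearing 41°, so K = Q + 10.1·(cos 41°, sin 41°) = (-45.78, 16.73). The tangent condition forces QK to be normal to KH, so KH runs along (−sin 41°, cos 41°); with |KH| = 24.6, H = (-61.92, 35.29). Then |SH| = |H − S| = 36.31.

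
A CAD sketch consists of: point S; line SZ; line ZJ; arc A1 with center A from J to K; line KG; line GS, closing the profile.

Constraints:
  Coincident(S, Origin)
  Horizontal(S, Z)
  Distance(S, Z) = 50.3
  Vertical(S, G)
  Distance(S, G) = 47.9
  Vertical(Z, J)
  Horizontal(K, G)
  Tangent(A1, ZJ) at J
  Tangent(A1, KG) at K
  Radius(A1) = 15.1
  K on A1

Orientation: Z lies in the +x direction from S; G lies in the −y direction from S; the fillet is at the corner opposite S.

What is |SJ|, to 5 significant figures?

60.049

The virtual corner opposite S is at (50.300, -47.900). Since A1 is tangent to ZJ there, AJ ⟂ ZJ and tangency of A1 to KG means the radius AK is perpendicular to KG, with radius 15.1, so the center A sits 15.1 in from both sides at A = (35.200, -32.800). That places the tangent points at J = (50.300, -32.800) on ZJ and K = (35.200, -47.900) on KG. Then |SJ| = |J − S| = 60.049.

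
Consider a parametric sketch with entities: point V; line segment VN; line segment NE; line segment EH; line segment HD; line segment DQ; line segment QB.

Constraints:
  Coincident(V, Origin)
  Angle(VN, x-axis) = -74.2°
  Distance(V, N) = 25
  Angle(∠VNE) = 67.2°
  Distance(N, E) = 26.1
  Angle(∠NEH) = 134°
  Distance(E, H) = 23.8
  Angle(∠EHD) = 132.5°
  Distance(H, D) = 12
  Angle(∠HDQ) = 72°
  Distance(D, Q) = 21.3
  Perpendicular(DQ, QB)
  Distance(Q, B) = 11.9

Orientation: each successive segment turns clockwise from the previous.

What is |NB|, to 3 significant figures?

28.3

V is at the origin; VN runs at -74.2° with length 25.0, so N = (6.81, -24.1). ∠VNE = 67.2° gives NE at 173° from the x-axis; with |NE| = 26.1, E = (-19.1, -20.9). ∠NEH = 134.0° gives EH at 127° from the x-axis; with |EH| = 23.8, H = (-33.4, -1.87). ∠EHD = 132.5° gives HD at 79.5° from the x-axis; with |HD| = 12.0, D = (-31.2, 9.93). ∠HDQ = 72.0° gives DQ at -28.5° from the x-axis; with |DQ| = 21.3, Q = (-12.5, -0.232). The perpendicularity gives QB at right angles to DQ, so QB runs at -118°; with |QB| = 11.9, B = (-18.2, -10.7). Then |NB| = |B − N| = 28.3.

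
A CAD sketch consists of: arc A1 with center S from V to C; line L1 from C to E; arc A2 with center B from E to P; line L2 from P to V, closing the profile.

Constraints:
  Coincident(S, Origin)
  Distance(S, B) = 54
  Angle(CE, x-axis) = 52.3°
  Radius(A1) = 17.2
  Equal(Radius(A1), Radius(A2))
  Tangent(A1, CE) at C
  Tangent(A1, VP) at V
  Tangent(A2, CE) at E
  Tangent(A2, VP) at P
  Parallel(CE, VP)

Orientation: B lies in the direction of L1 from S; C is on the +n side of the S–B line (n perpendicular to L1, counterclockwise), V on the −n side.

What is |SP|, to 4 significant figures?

56.67

The slot axis is L1's direction at 52.3°, so u = (cos 52.3°, sin 52.3°) = (0.6115, 0.7912) and n = (−sin 52.3°, cos 52.3°) = (-0.7912, 0.6115). S is at the origin and B lies 54.0 along u from S, so B = 54.0·u = (33.02, 42.73). Tangency of A1 to both parallel lines with radius 17.2 puts C and V at S ± 17.2·n: C = (-13.61, 10.52), V = (13.61, -10.52). Equal radii place E and P the same way about B: E = B + 17.2·n = (19.41, 53.24), P = B − 17.2·n = (46.63, 32.21). Then |SP| = |P − S| = 56.67.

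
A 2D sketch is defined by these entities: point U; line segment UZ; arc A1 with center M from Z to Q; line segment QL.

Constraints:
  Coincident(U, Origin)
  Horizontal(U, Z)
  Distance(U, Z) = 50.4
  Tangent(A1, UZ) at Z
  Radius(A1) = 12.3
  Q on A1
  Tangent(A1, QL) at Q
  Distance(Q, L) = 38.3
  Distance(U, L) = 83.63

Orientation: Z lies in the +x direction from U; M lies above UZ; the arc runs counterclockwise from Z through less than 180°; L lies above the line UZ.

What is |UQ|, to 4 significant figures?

63.44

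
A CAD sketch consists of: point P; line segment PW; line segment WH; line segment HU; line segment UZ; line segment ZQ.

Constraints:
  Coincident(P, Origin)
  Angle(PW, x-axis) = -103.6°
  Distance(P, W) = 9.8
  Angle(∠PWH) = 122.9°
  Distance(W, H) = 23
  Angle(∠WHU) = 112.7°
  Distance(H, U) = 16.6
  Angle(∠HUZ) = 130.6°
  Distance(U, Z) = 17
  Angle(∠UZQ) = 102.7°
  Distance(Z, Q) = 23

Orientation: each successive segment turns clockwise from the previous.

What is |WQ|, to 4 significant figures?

24.94

∠HUZ = 130.6° gives UZ at 82.60° from the x-axis; with |UZ| = 17.0, Z = (-32.93, 12.07). ∠UZQ = 102.7° gives ZQ at 5.300° from the x-axis; with |ZQ| = 23.0, Q = (-10.03, 14.19). Then |WQ| = |Q − W| = 24.94.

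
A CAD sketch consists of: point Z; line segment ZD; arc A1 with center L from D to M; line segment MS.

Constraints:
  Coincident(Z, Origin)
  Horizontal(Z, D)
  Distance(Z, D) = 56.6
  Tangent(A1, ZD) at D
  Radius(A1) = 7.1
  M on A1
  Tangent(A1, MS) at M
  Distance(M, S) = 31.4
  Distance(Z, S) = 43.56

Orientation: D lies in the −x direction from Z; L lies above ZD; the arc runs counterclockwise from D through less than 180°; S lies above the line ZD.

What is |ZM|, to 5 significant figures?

50.878

Z is at the origin; ZD is horizontal with |ZD| = 56.6 and D on the −x side, so D = (-56.600, 0.0000). The tangent condition forces LD to be normal to ZD, so L = D + (0, 7.1) = (-56.600, 7.1000). Since LM ⟂ MS (tangency), |LS| = √(7.1² + 31.4²) = 32.193 regardless of where M sits on A1. So S lies on both circle(Z, 43.56) and circle(L, 32.193); the above-ZD intersection is S = (-32.749, 28.722). M is the foot of the tangent from S: M = (-50.789, 3.0210).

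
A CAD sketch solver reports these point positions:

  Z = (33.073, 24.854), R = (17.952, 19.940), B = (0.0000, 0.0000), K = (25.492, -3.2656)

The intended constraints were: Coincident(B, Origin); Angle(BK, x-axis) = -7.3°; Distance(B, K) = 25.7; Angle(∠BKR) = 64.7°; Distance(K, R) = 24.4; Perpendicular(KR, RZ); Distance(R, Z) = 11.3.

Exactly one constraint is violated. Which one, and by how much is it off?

Distance(R, Z) = 11.3 — off by 4.60.

B = (0.00, 0.00) ✓; BK at -7.300° ✓; |BK| = 25.70 ✓; ∠BKR = 64.70° ✓; |KR| = 24.40 ✓; ∠(KR, RZ) = 90.00° ✓; |RZ| = 15.90 ✗.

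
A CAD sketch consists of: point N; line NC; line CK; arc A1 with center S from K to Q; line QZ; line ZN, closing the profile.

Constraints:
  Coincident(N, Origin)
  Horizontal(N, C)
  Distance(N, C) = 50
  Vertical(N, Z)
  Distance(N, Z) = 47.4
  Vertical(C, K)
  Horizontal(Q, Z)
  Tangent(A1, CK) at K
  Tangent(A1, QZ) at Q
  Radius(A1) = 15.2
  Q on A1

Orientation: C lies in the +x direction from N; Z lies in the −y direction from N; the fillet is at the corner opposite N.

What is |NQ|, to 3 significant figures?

58.8

N is at the origin; N and C share the same y with |NC| = 50.0 and C on the +x side, so C = (50.0, 0.00). NZ is vertical with |NZ| = 47.4 and Z on the −y side, so Z = (0.00, -47.4). The virtual corner opposite N is at (50.0, -47.4). Since A1 is tangent to CK there, SK ⟂ CK and since A1 is tangent to QZ there, SQ ⟂ QZ, with radius 15.2, so the center S sits 15.2 in from both sides at S = (34.8, -32.2). That places the tangent points at K = (50.0, -32.2) on CK and Q = (34.8, -47.4) on QZ. Then |NQ| = |Q − N| = 58.8.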